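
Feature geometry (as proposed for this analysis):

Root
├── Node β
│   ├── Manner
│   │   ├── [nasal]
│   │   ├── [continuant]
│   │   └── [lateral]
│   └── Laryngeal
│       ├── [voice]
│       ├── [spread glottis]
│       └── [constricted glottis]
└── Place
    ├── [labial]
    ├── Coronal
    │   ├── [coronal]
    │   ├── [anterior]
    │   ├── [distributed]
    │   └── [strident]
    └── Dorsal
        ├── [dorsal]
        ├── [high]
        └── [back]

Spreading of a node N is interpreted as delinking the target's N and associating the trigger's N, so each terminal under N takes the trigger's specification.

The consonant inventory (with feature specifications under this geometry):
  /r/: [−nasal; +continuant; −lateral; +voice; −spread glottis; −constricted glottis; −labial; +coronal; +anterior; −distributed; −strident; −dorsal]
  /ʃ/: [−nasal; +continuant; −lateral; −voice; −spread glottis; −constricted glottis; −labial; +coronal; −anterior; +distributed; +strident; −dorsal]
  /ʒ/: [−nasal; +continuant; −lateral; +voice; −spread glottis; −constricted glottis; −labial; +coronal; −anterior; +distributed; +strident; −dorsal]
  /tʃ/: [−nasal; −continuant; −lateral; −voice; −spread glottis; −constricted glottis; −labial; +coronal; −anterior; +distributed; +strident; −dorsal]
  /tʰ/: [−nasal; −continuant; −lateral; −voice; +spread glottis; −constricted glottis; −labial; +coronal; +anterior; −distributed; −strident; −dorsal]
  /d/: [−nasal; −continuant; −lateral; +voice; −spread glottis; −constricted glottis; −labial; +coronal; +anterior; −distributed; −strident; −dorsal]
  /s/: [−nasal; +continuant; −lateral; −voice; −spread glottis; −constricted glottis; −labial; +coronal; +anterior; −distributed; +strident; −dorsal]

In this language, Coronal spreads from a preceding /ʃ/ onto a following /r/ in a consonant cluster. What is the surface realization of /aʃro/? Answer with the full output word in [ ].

Terminals under Coronal in this geometry: [coronal], [anterior], [distributed], [strident].
Spreading Coronal from /ʃ/ onto /r/ replaces those values with /ʃ/'s: [+coronal], [−anterior], [+distributed], [+strident]. Features outside Coronal ([nasal], [continuant], [lateral], …) stay as in /r/.
The resulting bundle matches /ʒ/ in the inventory; substituting it for /r/ gives [aʃʒo].

[aʃʒo]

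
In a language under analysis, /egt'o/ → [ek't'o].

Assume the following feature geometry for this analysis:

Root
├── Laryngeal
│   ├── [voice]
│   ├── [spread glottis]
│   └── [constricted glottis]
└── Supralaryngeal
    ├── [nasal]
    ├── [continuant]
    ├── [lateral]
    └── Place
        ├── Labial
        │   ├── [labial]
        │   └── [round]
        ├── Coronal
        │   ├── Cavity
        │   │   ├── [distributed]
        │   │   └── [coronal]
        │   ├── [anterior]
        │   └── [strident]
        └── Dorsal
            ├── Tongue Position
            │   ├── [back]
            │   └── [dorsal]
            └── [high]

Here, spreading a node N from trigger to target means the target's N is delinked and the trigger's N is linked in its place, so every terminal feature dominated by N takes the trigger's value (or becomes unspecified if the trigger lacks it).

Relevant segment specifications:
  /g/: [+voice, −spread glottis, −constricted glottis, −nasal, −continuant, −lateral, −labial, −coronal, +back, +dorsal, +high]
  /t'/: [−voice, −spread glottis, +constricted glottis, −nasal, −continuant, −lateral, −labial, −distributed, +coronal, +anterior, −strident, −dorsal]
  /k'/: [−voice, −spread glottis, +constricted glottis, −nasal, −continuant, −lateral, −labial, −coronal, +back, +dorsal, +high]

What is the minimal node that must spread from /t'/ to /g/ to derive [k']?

Laryngeal

/g/ and [k'] differ in [voice], [constricted glottis]; every other specified feature is identical.
Tracing each changed feature up the tree, the paths first meet at Laryngeal; any lower node misses at least one of them.
Delinking /g/'s Laryngeal and associating /t'/'s Laryngeal gives precisely the feature bundle of [k'].
Since [dorsal], [coronal] are preserved even though /t'/ disagrees there, no node above Laryngeal spread.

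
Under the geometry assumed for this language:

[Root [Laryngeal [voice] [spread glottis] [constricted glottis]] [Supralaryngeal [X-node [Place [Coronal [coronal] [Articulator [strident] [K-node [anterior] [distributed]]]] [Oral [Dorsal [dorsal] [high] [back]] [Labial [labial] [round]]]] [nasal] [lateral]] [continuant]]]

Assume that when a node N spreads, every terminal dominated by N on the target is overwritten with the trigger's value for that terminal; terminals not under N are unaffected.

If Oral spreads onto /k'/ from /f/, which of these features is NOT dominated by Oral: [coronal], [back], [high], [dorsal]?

[coronal]

Under this geometry, Oral contains [dorsal], [high], [back], [labial], [round].
Of the listed options, [dorsal], [high], [back] are among these and would be overwritten by spreading Oral.
But [coronal] is a dependent of Coronal, outside Oral; it is therefore untouched by the spreading.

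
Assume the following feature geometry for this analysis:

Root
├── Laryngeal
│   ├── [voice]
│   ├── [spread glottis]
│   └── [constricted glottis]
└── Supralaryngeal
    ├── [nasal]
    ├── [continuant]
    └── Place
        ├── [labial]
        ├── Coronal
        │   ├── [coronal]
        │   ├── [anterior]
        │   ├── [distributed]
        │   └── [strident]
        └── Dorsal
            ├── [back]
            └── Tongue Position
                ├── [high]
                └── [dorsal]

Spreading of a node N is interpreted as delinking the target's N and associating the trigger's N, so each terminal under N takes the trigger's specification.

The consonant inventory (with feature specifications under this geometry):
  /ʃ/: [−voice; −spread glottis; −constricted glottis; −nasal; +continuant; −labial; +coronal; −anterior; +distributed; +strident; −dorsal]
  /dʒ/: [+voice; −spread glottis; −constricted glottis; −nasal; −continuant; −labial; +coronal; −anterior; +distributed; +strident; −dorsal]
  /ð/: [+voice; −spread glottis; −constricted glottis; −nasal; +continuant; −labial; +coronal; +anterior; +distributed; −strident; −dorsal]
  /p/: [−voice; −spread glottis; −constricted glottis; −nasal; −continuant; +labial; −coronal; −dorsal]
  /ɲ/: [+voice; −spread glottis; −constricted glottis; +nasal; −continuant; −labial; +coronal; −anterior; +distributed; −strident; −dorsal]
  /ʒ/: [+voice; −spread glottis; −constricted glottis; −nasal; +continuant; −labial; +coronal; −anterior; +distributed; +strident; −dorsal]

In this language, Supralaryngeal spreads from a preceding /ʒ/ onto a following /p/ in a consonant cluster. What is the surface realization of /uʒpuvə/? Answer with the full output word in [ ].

Terminals under Supralaryngeal in this geometry: [nasal], [continuant], [labial], [coronal], [anterior], [distributed], [strident], [back], [high], [dorsal].
After delinking /p/'s Supralaryngeal and linking /ʒ/'s, the affected terminals become [−nasal], [+continuant], [−labial], [+coronal], [−anterior], [+distributed], [+strident], [−dorsal]; [voice], [spread glottis], [constricted glottis] (outside Supralaryngeal) are retained from /p/.
The resulting bundle matches /ʃ/ in the inventory; substituting it for /p/ gives [uʒʃuvə].

[uʒʃuvə]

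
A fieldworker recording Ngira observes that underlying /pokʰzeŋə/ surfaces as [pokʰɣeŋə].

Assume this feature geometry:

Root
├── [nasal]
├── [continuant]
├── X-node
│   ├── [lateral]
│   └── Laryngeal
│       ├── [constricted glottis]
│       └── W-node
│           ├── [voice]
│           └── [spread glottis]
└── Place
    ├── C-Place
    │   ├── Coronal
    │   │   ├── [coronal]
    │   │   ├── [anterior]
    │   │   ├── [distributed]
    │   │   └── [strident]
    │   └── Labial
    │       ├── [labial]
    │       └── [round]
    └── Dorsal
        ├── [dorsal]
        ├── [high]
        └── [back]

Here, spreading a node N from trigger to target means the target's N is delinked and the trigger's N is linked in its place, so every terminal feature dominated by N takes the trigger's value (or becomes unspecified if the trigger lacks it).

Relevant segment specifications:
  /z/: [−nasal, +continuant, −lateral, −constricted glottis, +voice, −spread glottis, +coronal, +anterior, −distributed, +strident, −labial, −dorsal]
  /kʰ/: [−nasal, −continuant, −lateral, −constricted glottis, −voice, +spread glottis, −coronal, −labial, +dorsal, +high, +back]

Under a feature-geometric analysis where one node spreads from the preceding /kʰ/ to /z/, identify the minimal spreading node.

Place

The alternation /z/ → [ɣ] changes [coronal], [anterior], [distributed], [strident], [dorsal], [high], [back] and nothing else.
The smallest constituent containing every changed terminal is Place — each of its daughters lacks at least one of the affected features.
Spreading Place from /kʰ/ overwrites each of those terminals with /kʰ/'s values, yielding exactly [ɣ].
Since [continuant], [voice] are preserved even though /kʰ/ disagrees there, no node above Place spread.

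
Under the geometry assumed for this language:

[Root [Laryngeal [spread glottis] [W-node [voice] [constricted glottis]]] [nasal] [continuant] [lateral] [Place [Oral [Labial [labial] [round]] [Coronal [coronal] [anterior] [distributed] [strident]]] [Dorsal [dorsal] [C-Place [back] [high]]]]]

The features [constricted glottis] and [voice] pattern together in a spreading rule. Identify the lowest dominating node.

[constricted glottis]: Root → Laryngeal → W-node → [constricted glottis].
[voice]: Root → Laryngeal → W-node → [voice].
The listed terminals split across distinct daughters of W-node, so W-node itself is the smallest node containing them all.

W-node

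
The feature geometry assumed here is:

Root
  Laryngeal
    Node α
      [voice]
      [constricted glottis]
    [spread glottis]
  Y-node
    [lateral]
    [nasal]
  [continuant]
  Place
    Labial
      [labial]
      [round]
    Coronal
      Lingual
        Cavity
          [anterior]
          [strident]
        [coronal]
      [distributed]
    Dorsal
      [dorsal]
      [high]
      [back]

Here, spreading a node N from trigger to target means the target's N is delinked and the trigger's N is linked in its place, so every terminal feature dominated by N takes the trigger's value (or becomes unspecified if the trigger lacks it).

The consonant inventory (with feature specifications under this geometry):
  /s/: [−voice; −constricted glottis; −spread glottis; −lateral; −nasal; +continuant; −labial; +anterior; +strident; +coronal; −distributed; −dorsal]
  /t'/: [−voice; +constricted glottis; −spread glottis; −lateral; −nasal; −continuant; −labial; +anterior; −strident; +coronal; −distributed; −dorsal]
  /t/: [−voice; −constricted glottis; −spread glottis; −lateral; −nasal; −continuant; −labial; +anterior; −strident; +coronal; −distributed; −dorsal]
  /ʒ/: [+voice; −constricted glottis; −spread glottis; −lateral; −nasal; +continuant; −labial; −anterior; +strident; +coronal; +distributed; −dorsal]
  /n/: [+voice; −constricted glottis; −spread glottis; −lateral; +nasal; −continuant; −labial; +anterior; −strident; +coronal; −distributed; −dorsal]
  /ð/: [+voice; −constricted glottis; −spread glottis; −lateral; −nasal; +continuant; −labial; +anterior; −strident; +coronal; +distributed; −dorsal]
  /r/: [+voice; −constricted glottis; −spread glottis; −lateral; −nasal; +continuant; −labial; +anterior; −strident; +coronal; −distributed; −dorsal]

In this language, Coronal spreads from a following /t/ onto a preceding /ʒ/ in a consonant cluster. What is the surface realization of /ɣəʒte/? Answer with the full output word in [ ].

Terminals under Coronal in this geometry: [anterior], [strident], [coronal], [distributed].
The target acquires /t/'s values for everything under Coronal — [+anterior], [−strident], [+coronal], [−distributed] — while keeping its own [voice], [constricted glottis], [spread glottis], ….
The resulting bundle matches /r/ in the inventory; substituting it for /ʒ/ gives [ɣərte].

[ɣərte]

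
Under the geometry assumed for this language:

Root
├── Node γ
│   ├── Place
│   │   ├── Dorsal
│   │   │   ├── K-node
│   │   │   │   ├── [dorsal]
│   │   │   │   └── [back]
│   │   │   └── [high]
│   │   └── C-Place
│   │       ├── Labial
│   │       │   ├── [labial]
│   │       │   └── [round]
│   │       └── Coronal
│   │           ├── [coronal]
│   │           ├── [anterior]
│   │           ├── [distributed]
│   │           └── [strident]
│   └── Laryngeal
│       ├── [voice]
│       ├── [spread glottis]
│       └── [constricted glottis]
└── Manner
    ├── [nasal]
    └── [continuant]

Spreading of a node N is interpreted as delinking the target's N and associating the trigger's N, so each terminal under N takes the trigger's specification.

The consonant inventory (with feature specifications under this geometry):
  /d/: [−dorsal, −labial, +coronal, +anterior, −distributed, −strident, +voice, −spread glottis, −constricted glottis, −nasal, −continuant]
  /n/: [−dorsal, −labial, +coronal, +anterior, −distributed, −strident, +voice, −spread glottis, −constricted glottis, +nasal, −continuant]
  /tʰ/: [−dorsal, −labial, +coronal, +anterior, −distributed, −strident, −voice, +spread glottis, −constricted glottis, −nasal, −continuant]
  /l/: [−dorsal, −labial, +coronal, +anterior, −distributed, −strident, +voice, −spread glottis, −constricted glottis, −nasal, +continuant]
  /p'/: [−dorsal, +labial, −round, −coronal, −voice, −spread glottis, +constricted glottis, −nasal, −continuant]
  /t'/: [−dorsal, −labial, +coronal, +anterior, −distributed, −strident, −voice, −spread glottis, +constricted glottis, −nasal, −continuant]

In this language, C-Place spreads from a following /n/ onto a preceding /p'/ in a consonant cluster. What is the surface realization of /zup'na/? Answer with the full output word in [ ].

[zut'na]

The C-Place node dominates the terminals [labial], [round], [coronal], [anterior], [distributed], [strident].
Spreading C-Place from /n/ onto /p'/ replaces those values with /n/'s: [−labial], [+coronal], [+anterior], [−distributed], [−strident]. Features outside C-Place ([dorsal], [voice], [spread glottis], …) stay as in /p'/.
The resulting bundle matches /t'/ in the inventory; substituting it for /p'/ gives [zut'na].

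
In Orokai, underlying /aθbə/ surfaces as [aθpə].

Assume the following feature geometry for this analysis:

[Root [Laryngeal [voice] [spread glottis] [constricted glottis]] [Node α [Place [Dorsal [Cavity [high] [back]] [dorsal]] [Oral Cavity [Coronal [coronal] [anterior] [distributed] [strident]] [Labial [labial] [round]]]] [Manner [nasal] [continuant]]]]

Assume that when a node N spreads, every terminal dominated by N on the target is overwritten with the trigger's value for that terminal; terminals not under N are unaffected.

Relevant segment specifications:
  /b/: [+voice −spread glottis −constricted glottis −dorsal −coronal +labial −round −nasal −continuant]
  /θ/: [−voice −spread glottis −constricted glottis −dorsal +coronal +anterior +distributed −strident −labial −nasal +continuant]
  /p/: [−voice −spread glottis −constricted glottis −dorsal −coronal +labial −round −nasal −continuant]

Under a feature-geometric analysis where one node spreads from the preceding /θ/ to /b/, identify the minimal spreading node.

/b/ and [p] differ in [voice]; every other specified feature is identical.
With a single altered terminal, the smallest constituent that could spread is that terminal — [voice].
Features on which the two segments disagree outside [voice], such as [labial], [continuant], are unchanged — nothing dominating them spread, and [voice] is the minimal sufficient constituent.

[voice]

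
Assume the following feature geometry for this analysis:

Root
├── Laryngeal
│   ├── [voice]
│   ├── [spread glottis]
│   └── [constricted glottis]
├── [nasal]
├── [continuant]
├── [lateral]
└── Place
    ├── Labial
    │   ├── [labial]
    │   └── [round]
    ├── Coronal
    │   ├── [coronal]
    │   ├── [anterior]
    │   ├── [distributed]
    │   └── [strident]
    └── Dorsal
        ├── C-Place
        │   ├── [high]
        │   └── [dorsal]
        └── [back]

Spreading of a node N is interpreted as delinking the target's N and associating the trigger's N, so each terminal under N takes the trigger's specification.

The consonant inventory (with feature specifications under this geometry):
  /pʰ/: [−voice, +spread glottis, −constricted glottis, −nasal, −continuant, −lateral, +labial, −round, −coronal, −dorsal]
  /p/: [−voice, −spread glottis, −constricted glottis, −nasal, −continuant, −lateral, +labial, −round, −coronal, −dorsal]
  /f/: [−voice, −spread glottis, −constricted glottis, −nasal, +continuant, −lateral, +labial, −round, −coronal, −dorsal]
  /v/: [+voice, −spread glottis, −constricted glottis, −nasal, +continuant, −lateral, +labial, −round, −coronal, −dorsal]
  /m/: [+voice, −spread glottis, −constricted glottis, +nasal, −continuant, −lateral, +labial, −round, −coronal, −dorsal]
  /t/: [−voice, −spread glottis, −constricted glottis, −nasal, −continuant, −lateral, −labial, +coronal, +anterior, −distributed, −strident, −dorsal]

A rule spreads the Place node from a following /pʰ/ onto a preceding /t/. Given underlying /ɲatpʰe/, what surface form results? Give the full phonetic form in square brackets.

The Place node dominates the terminals [labial], [round], [coronal], [anterior], [distributed], [strident], [high], [dorsal], [back].
After delinking /t/'s Place and linking /pʰ/'s, the affected terminals become [+labial], [−round], [−coronal], [−dorsal]; [voice], [spread glottis], [constricted glottis], … (outside Place) are retained from /t/.
Among the inventory, only /p/ has exactly this specification, giving the surface form [ɲappʰe].

[ɲappʰe]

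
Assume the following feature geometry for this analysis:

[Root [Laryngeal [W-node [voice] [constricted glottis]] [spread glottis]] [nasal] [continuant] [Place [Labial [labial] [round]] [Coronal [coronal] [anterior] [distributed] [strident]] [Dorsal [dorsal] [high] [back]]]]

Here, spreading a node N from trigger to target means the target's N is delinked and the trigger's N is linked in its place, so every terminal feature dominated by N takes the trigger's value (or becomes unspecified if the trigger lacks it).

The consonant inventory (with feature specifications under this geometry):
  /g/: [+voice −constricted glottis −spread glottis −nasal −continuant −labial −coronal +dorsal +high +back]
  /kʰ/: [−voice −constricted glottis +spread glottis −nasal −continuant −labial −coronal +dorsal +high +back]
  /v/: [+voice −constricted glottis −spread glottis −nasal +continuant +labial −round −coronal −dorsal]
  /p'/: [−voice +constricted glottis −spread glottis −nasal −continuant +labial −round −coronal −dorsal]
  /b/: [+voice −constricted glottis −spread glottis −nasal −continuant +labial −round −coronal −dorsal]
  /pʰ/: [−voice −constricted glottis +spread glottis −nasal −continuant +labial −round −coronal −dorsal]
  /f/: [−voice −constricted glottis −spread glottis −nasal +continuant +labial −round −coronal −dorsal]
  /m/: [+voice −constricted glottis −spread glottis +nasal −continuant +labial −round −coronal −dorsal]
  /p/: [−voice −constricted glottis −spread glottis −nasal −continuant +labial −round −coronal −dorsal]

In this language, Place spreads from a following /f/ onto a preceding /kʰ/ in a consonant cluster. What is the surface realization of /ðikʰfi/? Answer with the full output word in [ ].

[ðipʰfi]

Place immediately or transitively dominates [labial], [round], [coronal], [anterior], [distributed], [strident], [dorsal], [high], [back].
Spreading Place from /f/ onto /kʰ/ replaces those values with /f/'s: [+labial], [−round], [−coronal], [−dorsal]. Features outside Place ([voice], [constricted glottis], [spread glottis], …) stay as in /kʰ/.
This feature bundle is that of [pʰ], so /ðikʰfi/ surfaces as [ðipʰfi].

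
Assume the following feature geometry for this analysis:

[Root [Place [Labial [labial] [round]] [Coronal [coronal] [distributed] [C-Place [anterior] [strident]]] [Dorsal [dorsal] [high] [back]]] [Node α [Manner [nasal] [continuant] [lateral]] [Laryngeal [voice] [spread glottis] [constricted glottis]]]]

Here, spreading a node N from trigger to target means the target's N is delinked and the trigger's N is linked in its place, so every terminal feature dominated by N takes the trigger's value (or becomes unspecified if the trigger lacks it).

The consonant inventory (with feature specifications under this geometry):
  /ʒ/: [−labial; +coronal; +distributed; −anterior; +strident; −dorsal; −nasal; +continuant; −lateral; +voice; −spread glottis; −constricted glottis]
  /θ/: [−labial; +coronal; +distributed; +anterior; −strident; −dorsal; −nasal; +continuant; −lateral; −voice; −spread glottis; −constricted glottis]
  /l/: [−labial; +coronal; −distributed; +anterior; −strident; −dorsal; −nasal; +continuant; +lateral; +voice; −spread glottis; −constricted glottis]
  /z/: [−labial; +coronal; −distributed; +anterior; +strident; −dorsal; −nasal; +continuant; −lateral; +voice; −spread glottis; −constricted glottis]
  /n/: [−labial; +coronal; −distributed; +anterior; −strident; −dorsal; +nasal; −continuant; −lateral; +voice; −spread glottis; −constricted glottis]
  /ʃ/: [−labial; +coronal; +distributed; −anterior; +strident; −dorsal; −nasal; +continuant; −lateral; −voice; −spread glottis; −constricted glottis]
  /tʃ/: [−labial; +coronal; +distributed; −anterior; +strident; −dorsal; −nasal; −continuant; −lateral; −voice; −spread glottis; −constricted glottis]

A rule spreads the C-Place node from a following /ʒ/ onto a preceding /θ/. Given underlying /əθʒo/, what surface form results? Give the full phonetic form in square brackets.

[əʃʒo]

Terminals under C-Place in this geometry: [anterior], [strident].
After delinking /θ/'s C-Place and linking /ʒ/'s, the affected terminals become [−anterior], [+strident]; [labial], [coronal], [distributed], … (outside C-Place) are retained from /θ/.
The resulting bundle matches /ʃ/ in the inventory; substituting it for /θ/ gives [əʃʒo].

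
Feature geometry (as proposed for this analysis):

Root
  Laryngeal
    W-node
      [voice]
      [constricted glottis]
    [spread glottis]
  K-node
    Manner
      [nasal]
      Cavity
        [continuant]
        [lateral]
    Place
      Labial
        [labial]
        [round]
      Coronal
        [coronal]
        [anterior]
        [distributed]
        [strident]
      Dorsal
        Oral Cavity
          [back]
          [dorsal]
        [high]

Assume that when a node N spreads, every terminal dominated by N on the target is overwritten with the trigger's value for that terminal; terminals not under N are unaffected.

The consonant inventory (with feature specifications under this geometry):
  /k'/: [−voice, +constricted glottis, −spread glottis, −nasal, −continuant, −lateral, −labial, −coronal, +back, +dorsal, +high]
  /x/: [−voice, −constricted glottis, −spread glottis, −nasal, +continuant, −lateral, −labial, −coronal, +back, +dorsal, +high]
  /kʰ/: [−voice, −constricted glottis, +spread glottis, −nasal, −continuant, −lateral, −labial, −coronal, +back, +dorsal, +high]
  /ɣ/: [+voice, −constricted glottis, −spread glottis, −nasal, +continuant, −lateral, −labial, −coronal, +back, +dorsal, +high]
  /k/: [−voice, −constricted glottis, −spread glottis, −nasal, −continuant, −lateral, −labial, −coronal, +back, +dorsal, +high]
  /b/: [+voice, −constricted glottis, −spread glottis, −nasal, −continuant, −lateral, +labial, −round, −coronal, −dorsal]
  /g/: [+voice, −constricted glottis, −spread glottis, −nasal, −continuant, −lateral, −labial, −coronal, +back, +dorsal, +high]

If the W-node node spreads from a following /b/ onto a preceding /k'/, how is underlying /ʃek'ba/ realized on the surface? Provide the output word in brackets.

[ʃegba]

The W-node node dominates the terminals [voice], [constricted glottis].
The target acquires /b/'s values for everything under W-node — [+voice], [−constricted glottis] — while keeping its own [spread glottis], [nasal], [continuant], ….
Among the inventory, only /g/ has exactly this specification, giving the surface form [ʃegba].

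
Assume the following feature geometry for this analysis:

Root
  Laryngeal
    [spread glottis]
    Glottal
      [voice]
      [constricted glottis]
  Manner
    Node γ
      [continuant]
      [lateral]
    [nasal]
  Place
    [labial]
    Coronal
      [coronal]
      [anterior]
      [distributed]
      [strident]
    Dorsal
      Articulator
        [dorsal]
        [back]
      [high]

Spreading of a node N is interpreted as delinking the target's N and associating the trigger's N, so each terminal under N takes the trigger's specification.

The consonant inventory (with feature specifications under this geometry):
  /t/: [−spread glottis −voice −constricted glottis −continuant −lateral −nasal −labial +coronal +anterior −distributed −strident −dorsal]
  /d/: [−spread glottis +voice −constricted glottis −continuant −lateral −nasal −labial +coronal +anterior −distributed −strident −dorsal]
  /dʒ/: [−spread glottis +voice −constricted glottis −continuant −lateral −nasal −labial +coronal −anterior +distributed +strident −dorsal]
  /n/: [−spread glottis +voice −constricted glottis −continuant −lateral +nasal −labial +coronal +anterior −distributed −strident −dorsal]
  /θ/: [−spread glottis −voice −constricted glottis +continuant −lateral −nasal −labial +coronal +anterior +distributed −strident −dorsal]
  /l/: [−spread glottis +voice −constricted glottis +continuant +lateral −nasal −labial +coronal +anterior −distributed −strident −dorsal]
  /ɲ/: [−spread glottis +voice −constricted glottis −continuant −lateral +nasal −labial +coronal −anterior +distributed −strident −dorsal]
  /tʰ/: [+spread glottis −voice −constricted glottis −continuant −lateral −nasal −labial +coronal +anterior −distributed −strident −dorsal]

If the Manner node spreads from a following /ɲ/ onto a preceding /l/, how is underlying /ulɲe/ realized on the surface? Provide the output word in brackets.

Terminals under Manner in this geometry: [continuant], [lateral], [nasal].
Spreading Manner from /ɲ/ onto /l/ replaces those values with /ɲ/'s: [−continuant], [−lateral], [+nasal]. Features outside Manner ([spread glottis], [voice], [constricted glottis], …) stay as in /l/.
This feature bundle is that of [n], so /ulɲe/ surfaces as [unɲe].

[unɲe]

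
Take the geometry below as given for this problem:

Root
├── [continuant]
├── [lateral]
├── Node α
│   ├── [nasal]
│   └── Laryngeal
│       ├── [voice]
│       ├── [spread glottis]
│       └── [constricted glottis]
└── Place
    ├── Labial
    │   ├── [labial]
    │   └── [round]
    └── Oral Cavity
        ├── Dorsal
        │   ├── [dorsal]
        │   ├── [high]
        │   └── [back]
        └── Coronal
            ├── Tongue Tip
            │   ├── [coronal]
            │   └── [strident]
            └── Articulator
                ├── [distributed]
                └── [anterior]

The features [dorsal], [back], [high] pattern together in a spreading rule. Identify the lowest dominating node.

[dorsal]: Root ▹ Place ▹ Oral Cavity ▹ Dorsal ▹ [dorsal].
[back]: Root ▹ Place ▹ Oral Cavity ▹ Dorsal ▹ [back].
[high]: Root ▹ Place ▹ Oral Cavity ▹ Dorsal ▹ [high].
These paths first converge at Dorsal; no daughter of Dorsal dominates all 3 features, so Dorsal is the minimal constituent.

Dorsal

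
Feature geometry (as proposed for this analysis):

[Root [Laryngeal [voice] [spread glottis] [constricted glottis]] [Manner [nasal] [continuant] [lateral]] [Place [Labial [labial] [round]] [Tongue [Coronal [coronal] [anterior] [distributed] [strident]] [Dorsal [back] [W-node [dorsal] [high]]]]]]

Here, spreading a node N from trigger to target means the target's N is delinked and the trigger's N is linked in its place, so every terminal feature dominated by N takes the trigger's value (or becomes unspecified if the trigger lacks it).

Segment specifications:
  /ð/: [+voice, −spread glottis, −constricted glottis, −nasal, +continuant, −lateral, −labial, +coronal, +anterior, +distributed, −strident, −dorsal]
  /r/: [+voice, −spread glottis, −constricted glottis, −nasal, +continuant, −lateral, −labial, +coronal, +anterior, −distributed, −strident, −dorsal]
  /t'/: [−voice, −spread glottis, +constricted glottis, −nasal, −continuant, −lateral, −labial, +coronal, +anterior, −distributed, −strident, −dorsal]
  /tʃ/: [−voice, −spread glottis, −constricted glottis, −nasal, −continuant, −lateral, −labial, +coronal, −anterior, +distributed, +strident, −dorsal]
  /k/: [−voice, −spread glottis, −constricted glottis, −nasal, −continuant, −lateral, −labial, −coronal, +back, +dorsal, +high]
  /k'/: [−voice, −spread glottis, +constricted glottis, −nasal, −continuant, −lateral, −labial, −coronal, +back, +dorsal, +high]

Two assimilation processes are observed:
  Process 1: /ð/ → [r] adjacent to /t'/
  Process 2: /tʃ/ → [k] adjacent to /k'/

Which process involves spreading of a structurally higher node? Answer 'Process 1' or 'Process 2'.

Process 1: the feature that changes is [distributed]; the minimal node is [distributed] (depth 4).
Process 2 alters [coronal], [anterior], [distributed], [strident], [dorsal], [high], [back]; the lowest common ancestor is Tongue (depth 2 from Root).
Tongue is closer to Root than [distributed], so Process 2 spreads the higher node.

Process 2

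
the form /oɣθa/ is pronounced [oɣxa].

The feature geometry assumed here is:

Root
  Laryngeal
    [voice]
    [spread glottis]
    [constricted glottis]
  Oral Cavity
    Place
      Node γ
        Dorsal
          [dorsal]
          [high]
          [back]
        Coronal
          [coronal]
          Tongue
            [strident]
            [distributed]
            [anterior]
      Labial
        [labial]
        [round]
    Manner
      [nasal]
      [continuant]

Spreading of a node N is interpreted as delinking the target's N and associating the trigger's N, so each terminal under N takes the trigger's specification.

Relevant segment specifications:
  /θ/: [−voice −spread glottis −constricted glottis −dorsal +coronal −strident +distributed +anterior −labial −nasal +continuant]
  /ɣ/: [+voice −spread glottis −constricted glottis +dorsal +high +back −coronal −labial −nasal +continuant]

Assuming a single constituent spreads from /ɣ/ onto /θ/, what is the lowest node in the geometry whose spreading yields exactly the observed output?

/θ/ and [x] differ in [coronal], [anterior], [distributed], [strident], [dorsal], [high], [back]; every other specified feature is identical.
Tracing each changed feature up the tree, the paths first meet at Node γ; any lower node misses at least one of them.
Spreading Node γ from /ɣ/ overwrites each of those terminals with /ɣ/'s values, yielding exactly [x].
[voice] stays as in /θ/ although /ɣ/ differs there, so no node dominating it spread; among the remaining candidates Node γ is the lowest that derives the output.

Node γ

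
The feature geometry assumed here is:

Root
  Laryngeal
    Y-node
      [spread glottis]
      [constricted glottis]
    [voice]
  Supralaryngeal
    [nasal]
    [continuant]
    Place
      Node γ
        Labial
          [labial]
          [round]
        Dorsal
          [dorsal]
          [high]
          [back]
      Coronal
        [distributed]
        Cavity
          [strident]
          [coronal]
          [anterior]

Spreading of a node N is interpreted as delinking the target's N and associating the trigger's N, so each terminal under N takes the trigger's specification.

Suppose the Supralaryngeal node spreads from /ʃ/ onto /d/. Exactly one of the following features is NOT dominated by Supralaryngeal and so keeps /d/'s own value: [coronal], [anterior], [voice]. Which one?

[voice]

The terminals dominated by Supralaryngeal are [nasal], [continuant], [labial], [round], [dorsal], [high], [back], [distributed], [strident], [coronal], [anterior].
[anterior], [coronal] all lie under Supralaryngeal, so they are overwritten when Supralaryngeal spreads.
But [voice] is a dependent of Laryngeal, outside Supralaryngeal; it is therefore untouched by the spreading.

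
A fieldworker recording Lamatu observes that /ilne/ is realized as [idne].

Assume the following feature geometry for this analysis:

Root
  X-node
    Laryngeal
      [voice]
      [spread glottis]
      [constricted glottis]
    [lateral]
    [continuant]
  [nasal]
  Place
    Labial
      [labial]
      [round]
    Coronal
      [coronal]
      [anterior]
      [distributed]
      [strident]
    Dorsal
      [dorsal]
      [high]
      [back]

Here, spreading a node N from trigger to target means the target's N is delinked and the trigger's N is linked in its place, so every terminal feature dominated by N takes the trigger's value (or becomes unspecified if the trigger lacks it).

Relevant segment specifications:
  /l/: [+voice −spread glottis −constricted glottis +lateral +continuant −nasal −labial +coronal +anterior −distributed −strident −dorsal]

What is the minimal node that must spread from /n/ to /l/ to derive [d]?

X-node

The alternation /l/ → [d] changes [continuant], [lateral] and nothing else.
In this geometry the lowest node dominating all of them is X-node: every daughter of X-node dominates only a proper subset, so no lower node suffices.
Spreading X-node from /n/ overwrites each of those terminals with /n/'s values, yielding exactly [d].
Since [nasal] is preserved even though /n/ disagrees there, no node above X-node spread.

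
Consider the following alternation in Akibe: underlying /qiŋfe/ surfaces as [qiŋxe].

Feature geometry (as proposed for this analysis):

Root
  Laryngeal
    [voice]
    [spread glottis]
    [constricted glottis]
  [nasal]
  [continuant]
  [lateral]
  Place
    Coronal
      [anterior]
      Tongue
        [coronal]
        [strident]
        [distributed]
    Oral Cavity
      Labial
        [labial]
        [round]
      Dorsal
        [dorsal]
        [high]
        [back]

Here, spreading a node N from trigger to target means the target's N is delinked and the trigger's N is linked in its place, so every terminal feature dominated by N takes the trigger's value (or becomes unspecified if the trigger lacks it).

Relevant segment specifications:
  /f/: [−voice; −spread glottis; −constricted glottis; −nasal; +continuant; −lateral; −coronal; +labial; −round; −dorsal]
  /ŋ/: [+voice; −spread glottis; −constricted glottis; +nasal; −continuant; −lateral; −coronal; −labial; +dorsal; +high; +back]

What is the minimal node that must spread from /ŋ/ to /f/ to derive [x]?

Oral Cavity

Comparing /f/ with its surface form [x], the features that change are [labial], [round], [dorsal], [high], [back].
In this geometry the lowest node dominating all of them is Oral Cavity: every daughter of Oral Cavity dominates only a proper subset, so no lower node suffices.
If Oral Cavity spreads, every terminal under it takes /ŋ/'s value, producing [x] as observed.
[voice], [nasal] stay as in /f/ although /ŋ/ differs there, so no node dominating them spread; among the remaining candidates Oral Cavity is the lowest that derives the output.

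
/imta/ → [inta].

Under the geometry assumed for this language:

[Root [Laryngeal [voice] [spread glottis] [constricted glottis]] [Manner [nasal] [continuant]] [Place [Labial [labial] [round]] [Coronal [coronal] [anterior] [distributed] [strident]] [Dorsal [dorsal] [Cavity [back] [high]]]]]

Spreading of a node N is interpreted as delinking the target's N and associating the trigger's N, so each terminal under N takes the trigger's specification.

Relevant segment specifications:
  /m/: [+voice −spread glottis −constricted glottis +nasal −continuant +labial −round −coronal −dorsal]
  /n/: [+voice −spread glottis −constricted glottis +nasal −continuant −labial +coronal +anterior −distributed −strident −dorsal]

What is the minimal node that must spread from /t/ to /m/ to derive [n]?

/m/ and [n] differ in [labial], [round], [coronal], [anterior], [distributed], [strident]; every other specified feature is identical.
Tracing each changed feature up the tree, the paths first meet at Place; any lower node misses at least one of them.
If Place spreads, every terminal under it takes /t/'s value, producing [n] as observed.
Had Root spread, [voice], [nasal] would have taken /t/'s values; they stay as in /m/, confirming the spreading constituent is exactly Place.

Place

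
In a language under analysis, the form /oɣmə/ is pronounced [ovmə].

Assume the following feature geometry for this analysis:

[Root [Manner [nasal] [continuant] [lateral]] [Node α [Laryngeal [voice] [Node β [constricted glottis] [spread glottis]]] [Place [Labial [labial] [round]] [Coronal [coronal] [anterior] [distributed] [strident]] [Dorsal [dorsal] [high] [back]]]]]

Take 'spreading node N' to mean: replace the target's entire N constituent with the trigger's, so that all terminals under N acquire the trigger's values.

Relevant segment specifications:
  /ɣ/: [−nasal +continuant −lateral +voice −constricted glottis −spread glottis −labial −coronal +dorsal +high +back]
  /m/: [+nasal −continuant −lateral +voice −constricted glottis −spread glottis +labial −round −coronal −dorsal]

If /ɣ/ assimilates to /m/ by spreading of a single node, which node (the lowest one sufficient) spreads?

Place

The alternation /ɣ/ → [v] changes [labial], [round], [dorsal], [high], [back] and nothing else.
These terminals are all dominated by Place, and no proper subconstituent of Place covers them all; Place is their lowest common ancestor.
Spreading Place from /m/ overwrites each of those terminals with /m/'s values, yielding exactly [v].
[nasal], [continuant] stay as in /ɣ/ although /m/ differs there, so no node dominating them spread; among the remaining candidates Place is the lowest that derives the output.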